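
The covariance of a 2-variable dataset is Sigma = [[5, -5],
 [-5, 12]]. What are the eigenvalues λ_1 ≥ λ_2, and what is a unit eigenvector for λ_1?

Step 1 — characteristic polynomial of 2×2 Sigma:
  det(Sigma - λI) = λ² - trace · λ + det = 0.
  trace = 5 + 12 = 17, det = 5·12 - (-5)² = 35.
Step 2 — discriminant:
  Δ = trace² - 4·det = 289 - 140 = 149.
Step 3 — eigenvalues:
  λ = (trace ± √Δ)/2 = (17 ± 12.2066)/2,
  λ_1 = 14.6033,  λ_2 = 2.3967.

Step 4 — unit eigenvector for λ_1: solve (Sigma - λ_1 I)v = 0. First row:
  (5 - 14.6033)·v_x + (-5)·v_y = 0, i.e. (-9.6033)·v_x + (-5)·v_y = 0,
  so v ∝ (b, λ_1 - a) = (-5, 9.6033); multiply by -1 so the first entry is positive: u = (5, -9.6033).
  ||u|| = √((5)² + (-9.6033)²) = √(117.2229) ≈ 10.827,
  v_1 = u/||u|| ≈ (0.4618, -0.887) (||v_1|| = 1).

λ_1 = 14.6033,  λ_2 = 2.3967;  v_1 ≈ (0.4618, -0.887)


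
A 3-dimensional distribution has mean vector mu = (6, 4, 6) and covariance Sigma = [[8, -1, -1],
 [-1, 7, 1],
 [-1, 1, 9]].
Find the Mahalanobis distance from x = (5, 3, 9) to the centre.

Step 1 — centre the observation: (x - mu) = (-1, -1, 3).

Step 2 — invert Sigma (cofactor / det for 3×3, or solve directly):
  Sigma^{-1} = [[0.1286, 0.0166, 0.0124],
 [0.0166, 0.1473, -0.0145],
 [0.0124, -0.0145, 0.1141]].

Step 3 — form the quadratic (x - mu)^T · Sigma^{-1} · (x - mu):
  Sigma^{-1} · (x - mu) = (-0.1079, -0.2075, 0.3444).
  (x - mu)^T · [Sigma^{-1} · (x - mu)] = (-1)·(-0.1079) + (-1)·(-0.2075) + (3)·(0.3444) = 1.3485.

Step 4 — take square root: d = √(1.3485) ≈ 1.1613.

d(x, mu) = √(1.3485) ≈ 1.1613


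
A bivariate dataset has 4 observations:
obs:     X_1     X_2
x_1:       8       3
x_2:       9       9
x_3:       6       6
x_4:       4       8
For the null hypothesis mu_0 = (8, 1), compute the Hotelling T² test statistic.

Step 1 — sample mean vector:
  mean(X_1) = (8 + 9 + 6 + 4) / 4 = 27/4 = 6.75
  mean(X_2) = (3 + 9 + 6 + 8) / 4 = 26/4 = 6.5
  x̄ = (6.75, 6.5),  deviation x̄ - mu_0 = (6.75, 6.5) - (8, 1) = (-1.25, 5.5).

Step 2 — sample covariance matrix, S[i,j] = (1/(n-1)) · Σ_k (x_{k,i} - mean_i) · (x_{k,j} - mean_j), divisor n-1 = 3:
  S[X_1,X_1] = ((1.25)·(1.25) + (2.25)·(2.25) + (-0.75)·(-0.75) + (-2.75)·(-2.75)) / 3 = 14.75/3 = 4.9167
  S[X_1,X_2] = ((1.25)·(-3.5) + (2.25)·(2.5) + (-0.75)·(-0.5) + (-2.75)·(1.5)) / 3 = -2.5/3 = -0.8333
  S[X_2,X_2] = ((-3.5)·(-3.5) + (2.5)·(2.5) + (-0.5)·(-0.5) + (1.5)·(1.5)) / 3 = 21/3 = 7
  S = [[4.9167, -0.8333],
 [-0.8333, 7]].

Step 3 — invert S. det(S) = 4.9167·7 - (-0.8333)² = 33.7222.
  S^{-1} = (1/det) · [[d, -b], [-b, a]] = [[0.2076, 0.0247],
 [0.0247, 0.1458]].

Step 4 — quadratic form (x̄ - mu_0)^T · S^{-1} · (x̄ - mu_0):
  S^{-1} · (x̄ - mu_0) = (-0.1236, 0.771),
  (x̄ - mu_0)^T · [...] = (-1.25)·(-0.1236) + (5.5)·(0.771) = 4.395.

Step 5 — scale by n: T² = 4 · 4.395 = 17.5799.

T² ≈ 17.5799


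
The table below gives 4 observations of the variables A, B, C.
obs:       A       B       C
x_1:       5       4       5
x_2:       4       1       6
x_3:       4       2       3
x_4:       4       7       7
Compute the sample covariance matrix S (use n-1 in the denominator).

Step 1 — column means:
  mean(A) = (5 + 4 + 4 + 4) / 4 = 17/4 = 4.25
  mean(B) = (4 + 1 + 2 + 7) / 4 = 14/4 = 3.5
  mean(C) = (5 + 6 + 3 + 7) / 4 = 21/4 = 5.25

Step 2 — sample covariance S[i,j] = (1/(n-1)) · Σ_k (x_{k,i} - mean_i) · (x_{k,j} - mean_j), with n-1 = 3.
  S[A,A] = ((0.75)·(0.75) + (-0.25)·(-0.25) + (-0.25)·(-0.25) + (-0.25)·(-0.25)) / 3 = 0.75/3 = 0.25
  S[A,B] = ((0.75)·(0.5) + (-0.25)·(-2.5) + (-0.25)·(-1.5) + (-0.25)·(3.5)) / 3 = 0.5/3 = 0.1667
  S[A,C] = ((0.75)·(-0.25) + (-0.25)·(0.75) + (-0.25)·(-2.25) + (-0.25)·(1.75)) / 3 = -0.25/3 = -0.0833
  S[B,B] = ((0.5)·(0.5) + (-2.5)·(-2.5) + (-1.5)·(-1.5) + (3.5)·(3.5)) / 3 = 21/3 = 7
  S[B,C] = ((0.5)·(-0.25) + (-2.5)·(0.75) + (-1.5)·(-2.25) + (3.5)·(1.75)) / 3 = 7.5/3 = 2.5
  S[C,C] = ((-0.25)·(-0.25) + (0.75)·(0.75) + (-2.25)·(-2.25) + (1.75)·(1.75)) / 3 = 8.75/3 = 2.9167

S is symmetric (S[j,i] = S[i,j]). Assembling:

S = [[0.25, 0.1667, -0.0833],
 [0.1667, 7, 2.5],
 [-0.0833, 2.5, 2.9167]]


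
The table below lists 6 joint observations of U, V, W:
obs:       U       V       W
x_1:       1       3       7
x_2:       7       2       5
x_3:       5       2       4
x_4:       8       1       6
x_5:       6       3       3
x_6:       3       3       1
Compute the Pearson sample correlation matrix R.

Step 1 — column means:
  mean(U) = (1 + 7 + 5 + 8 + 6 + 3) / 6 = 30/6 = 5
  mean(V) = (3 + 2 + 2 + 1 + 3 + 3) / 6 = 14/6 = 2.3333
  mean(W) = (7 + 5 + 4 + 6 + 3 + 1) / 6 = 26/6 = 4.3333

Step 2 — sample variances and covariances s[i,j] = (1/(n-1)) · Σ_k (x_{k,i} - mean_i) · (x_{k,j} - mean_j), with n-1 = 5:
  s[U,U] = ((-4)·(-4) + (2)·(2) + (0)·(0) + (3)·(3) + (1)·(1) + (-2)·(-2)) / 5 = 34/5 = 6.8
  s[U,V] = ((-4)·(0.6667) + (2)·(-0.3333) + (0)·(-0.3333) + (3)·(-1.3333) + (1)·(0.6667) + (-2)·(0.6667)) / 5 = -8/5 = -1.6
  s[U,W] = ((-4)·(2.6667) + (2)·(0.6667) + (0)·(-0.3333) + (3)·(1.6667) + (1)·(-1.3333) + (-2)·(-3.3333)) / 5 = 1/5 = 0.2
  s[V,V] = ((0.6667)·(0.6667) + (-0.3333)·(-0.3333) + (-0.3333)·(-0.3333) + (-1.3333)·(-1.3333) + (0.6667)·(0.6667) + (0.6667)·(0.6667)) / 5 = 3.3333/5 = 0.6667
  s[V,W] = ((0.6667)·(2.6667) + (-0.3333)·(0.6667) + (-0.3333)·(-0.3333) + (-1.3333)·(1.6667) + (0.6667)·(-1.3333) + (0.6667)·(-3.3333)) / 5 = -3.6667/5 = -0.7333
  s[W,W] = ((2.6667)·(2.6667) + (0.6667)·(0.6667) + (-0.3333)·(-0.3333) + (1.6667)·(1.6667) + (-1.3333)·(-1.3333) + (-3.3333)·(-3.3333)) / 5 = 23.3333/5 = 4.6667
  Sample standard deviations s_i = √(s[i,i]):
  s(U) = √(6.8) = 2.6077
  s(V) = √(0.6667) = 0.8165
  s(W) = √(4.6667) = 2.1602

Step 3 — r_{ij} = s_{ij} / (s_i · s_j):
  r[U,U] = 1 (diagonal).
  r[U,V] = -1.6 / (2.6077 · 0.8165) = -1.6 / 2.1292 = -0.7515
  r[U,W] = 0.2 / (2.6077 · 2.1602) = 0.2 / 5.6332 = 0.0355
  r[V,V] = 1 (diagonal).
  r[V,W] = -0.7333 / (0.8165 · 2.1602) = -0.7333 / 1.7638 = -0.4158
  r[W,W] = 1 (diagonal).

R is symmetric with unit diagonal. Assembling:

R = [[1, -0.7515, 0.0355],
 [-0.7515, 1, -0.4158],
 [0.0355, -0.4158, 1]]


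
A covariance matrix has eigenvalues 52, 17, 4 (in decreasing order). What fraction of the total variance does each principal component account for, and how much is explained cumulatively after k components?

Step 1 — total variance = trace(Sigma) = Σ λ_i = 52 + 17 + 4 = 73.

Step 2 — fraction explained by component i = λ_i / Σ λ:
  PC1: 52/73 = 0.7123
  PC2: 17/73 = 0.2329
  PC3: 4/73 = 0.0548

Step 3 — cumulative fraction after k components = (λ_1 + ... + λ_k) / Σ λ:
  k = 1: 52/73 = 0.7123
  k = 2: (52 + 17)/73 = 69/73 = 0.9452
  k = 3: (52 + 17 + 4)/73 = 73/73 = 1

Summary (fraction, with percent):

explained: PC1 0.7123 (71.23%), PC2 0.2329 (23.29%), PC3 0.0548 (5.48%);  cumulative: 0.7123, 0.9452, 1


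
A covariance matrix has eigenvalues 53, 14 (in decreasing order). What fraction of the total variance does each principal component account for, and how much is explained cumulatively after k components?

Step 1 — total variance = trace(Sigma) = Σ λ_i = 53 + 14 = 67.

Step 2 — fraction explained by component i = λ_i / Σ λ:
  PC1: 53/67 = 0.791
  PC2: 14/67 = 0.209

Step 3 — cumulative fraction after k components = (λ_1 + ... + λ_k) / Σ λ:
  k = 1: 53/67 = 0.791
  k = 2: (53 + 14)/67 = 67/67 = 1

Summary (fraction, with percent):

explained: PC1 0.791 (79.1%), PC2 0.209 (20.9%);  cumulative: 0.791, 1


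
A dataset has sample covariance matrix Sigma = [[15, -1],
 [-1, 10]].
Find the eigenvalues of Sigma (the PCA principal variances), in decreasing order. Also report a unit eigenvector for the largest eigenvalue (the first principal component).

Step 1 — characteristic polynomial of 2×2 Sigma:
  det(Sigma - λI) = λ² - trace · λ + det = 0.
  trace = 15 + 10 = 25, det = 15·10 - (-1)² = 149.
Step 2 — discriminant:
  Δ = trace² - 4·det = 625 - 596 = 29.
Step 3 — eigenvalues:
  λ = (trace ± √Δ)/2 = (25 ± 5.3852)/2,
  λ_1 = 15.1926,  λ_2 = 9.8074.

Step 4 — unit eigenvector for λ_1: solve (Sigma - λ_1 I)v = 0. First row:
  (15 - 15.1926)·v_x + (-1)·v_y = 0, i.e. (-0.1926)·v_x + (-1)·v_y = 0,
  so v ∝ (b, λ_1 - a) = (-1, 0.1926); multiply by -1 so the first entry is positive: u = (1, -0.1926).
  ||u|| = √((1)² + (-0.1926)²) = √(1.0371) ≈ 1.0184,
  v_1 = u/||u|| ≈ (0.982, -0.1891) (||v_1|| = 1).

λ_1 = 15.1926,  λ_2 = 9.8074;  v_1 ≈ (0.982, -0.1891)


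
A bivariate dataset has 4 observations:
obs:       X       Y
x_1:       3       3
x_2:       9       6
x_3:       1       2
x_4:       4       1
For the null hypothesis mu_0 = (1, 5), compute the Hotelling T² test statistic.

Step 1 — sample mean vector:
  mean(X) = (3 + 9 + 1 + 4) / 4 = 17/4 = 4.25
  mean(Y) = (3 + 6 + 2 + 1) / 4 = 12/4 = 3
  x̄ = (4.25, 3),  deviation x̄ - mu_0 = (4.25, 3) - (1, 5) = (3.25, -2).

Step 2 — sample covariance matrix, S[i,j] = (1/(n-1)) · Σ_k (x_{k,i} - mean_i) · (x_{k,j} - mean_j), divisor n-1 = 3:
  S[X,X] = ((-1.25)·(-1.25) + (4.75)·(4.75) + (-3.25)·(-3.25) + (-0.25)·(-0.25)) / 3 = 34.75/3 = 11.5833
  S[X,Y] = ((-1.25)·(0) + (4.75)·(3) + (-3.25)·(-1) + (-0.25)·(-2)) / 3 = 18/3 = 6
  S[Y,Y] = ((0)·(0) + (3)·(3) + (-1)·(-1) + (-2)·(-2)) / 3 = 14/3 = 4.6667
  S = [[11.5833, 6],
 [6, 4.6667]].

Step 3 — invert S. det(S) = 11.5833·4.6667 - (6)² = 18.0556.
  S^{-1} = (1/det) · [[d, -b], [-b, a]] = [[0.2585, -0.3323],
 [-0.3323, 0.6415]].

Step 4 — quadratic form (x̄ - mu_0)^T · S^{-1} · (x̄ - mu_0):
  S^{-1} · (x̄ - mu_0) = (1.5046, -2.3631),
  (x̄ - mu_0)^T · [...] = (3.25)·(1.5046) + (-2)·(-2.3631) = 9.6162.

Step 5 — scale by n: T² = 4 · 9.6162 = 38.4646.

T² ≈ 38.4646


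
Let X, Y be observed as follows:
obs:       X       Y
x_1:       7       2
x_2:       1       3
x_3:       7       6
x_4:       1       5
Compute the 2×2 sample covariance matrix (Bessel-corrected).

Step 1 — column means:
  mean(X) = (7 + 1 + 7 + 1) / 4 = 16/4 = 4
  mean(Y) = (2 + 3 + 6 + 5) / 4 = 16/4 = 4

Step 2 — sample covariance S[i,j] = (1/(n-1)) · Σ_k (x_{k,i} - mean_i) · (x_{k,j} - mean_j), with n-1 = 3.
  S[X,X] = ((3)·(3) + (-3)·(-3) + (3)·(3) + (-3)·(-3)) / 3 = 36/3 = 12
  S[X,Y] = ((3)·(-2) + (-3)·(-1) + (3)·(2) + (-3)·(1)) / 3 = 0/3 = 0
  S[Y,Y] = ((-2)·(-2) + (-1)·(-1) + (2)·(2) + (1)·(1)) / 3 = 10/3 = 3.3333

S is symmetric (S[j,i] = S[i,j]). Assembling:

S = [[12, 0],
 [0, 3.3333]]


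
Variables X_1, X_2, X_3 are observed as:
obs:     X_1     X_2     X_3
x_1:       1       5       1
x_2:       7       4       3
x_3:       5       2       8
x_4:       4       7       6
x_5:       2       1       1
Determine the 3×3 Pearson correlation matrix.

Step 1 — column means:
  mean(X_1) = (1 + 7 + 5 + 4 + 2) / 5 = 19/5 = 3.8
  mean(X_2) = (5 + 4 + 2 + 7 + 1) / 5 = 19/5 = 3.8
  mean(X_3) = (1 + 3 + 8 + 6 + 1) / 5 = 19/5 = 3.8

Step 2 — sample variances and covariances s[i,j] = (1/(n-1)) · Σ_k (x_{k,i} - mean_i) · (x_{k,j} - mean_j), with n-1 = 4:
  s[X_1,X_1] = ((-2.8)·(-2.8) + (3.2)·(3.2) + (1.2)·(1.2) + (0.2)·(0.2) + (-1.8)·(-1.8)) / 4 = 22.8/4 = 5.7
  s[X_1,X_2] = ((-2.8)·(1.2) + (3.2)·(0.2) + (1.2)·(-1.8) + (0.2)·(3.2) + (-1.8)·(-2.8)) / 4 = 0.8/4 = 0.2
  s[X_1,X_3] = ((-2.8)·(-2.8) + (3.2)·(-0.8) + (1.2)·(4.2) + (0.2)·(2.2) + (-1.8)·(-2.8)) / 4 = 15.8/4 = 3.95
  s[X_2,X_2] = ((1.2)·(1.2) + (0.2)·(0.2) + (-1.8)·(-1.8) + (3.2)·(3.2) + (-2.8)·(-2.8)) / 4 = 22.8/4 = 5.7
  s[X_2,X_3] = ((1.2)·(-2.8) + (0.2)·(-0.8) + (-1.8)·(4.2) + (3.2)·(2.2) + (-2.8)·(-2.8)) / 4 = 3.8/4 = 0.95
  s[X_3,X_3] = ((-2.8)·(-2.8) + (-0.8)·(-0.8) + (4.2)·(4.2) + (2.2)·(2.2) + (-2.8)·(-2.8)) / 4 = 38.8/4 = 9.7
  Sample standard deviations s_i = √(s[i,i]):
  s(X_1) = √(5.7) = 2.3875
  s(X_2) = √(5.7) = 2.3875
  s(X_3) = √(9.7) = 3.1145

Step 3 — r_{ij} = s_{ij} / (s_i · s_j):
  r[X_1,X_1] = 1 (diagonal).
  r[X_1,X_2] = 0.2 / (2.3875 · 2.3875) = 0.2 / 5.7 = 0.0351
  r[X_1,X_3] = 3.95 / (2.3875 · 3.1145) = 3.95 / 7.4357 = 0.5312
  r[X_2,X_2] = 1 (diagonal).
  r[X_2,X_3] = 0.95 / (2.3875 · 3.1145) = 0.95 / 7.4357 = 0.1278
  r[X_3,X_3] = 1 (diagonal).

R is symmetric with unit diagonal. Assembling:

R = [[1, 0.0351, 0.5312],
 [0.0351, 1, 0.1278],
 [0.5312, 0.1278, 1]]


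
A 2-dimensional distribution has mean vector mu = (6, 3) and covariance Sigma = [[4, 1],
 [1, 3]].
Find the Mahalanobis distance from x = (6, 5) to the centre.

Step 1 — centre the observation: (x - mu) = (0, 2).

Step 2 — invert Sigma. det(Sigma) = 4·3 - (1)² = 11.
  Sigma^{-1} = (1/det) · [[d, -b], [-b, a]] = [[0.2727, -0.0909],
 [-0.0909, 0.3636]].

Step 3 — form the quadratic (x - mu)^T · Sigma^{-1} · (x - mu):
  Sigma^{-1} · (x - mu) = (-0.1818, 0.7273).
  (x - mu)^T · [Sigma^{-1} · (x - mu)] = (0)·(-0.1818) + (2)·(0.7273) = 1.4545.

Step 4 — take square root: d = √(1.4545) ≈ 1.206.

d(x, mu) = √(1.4545) ≈ 1.206


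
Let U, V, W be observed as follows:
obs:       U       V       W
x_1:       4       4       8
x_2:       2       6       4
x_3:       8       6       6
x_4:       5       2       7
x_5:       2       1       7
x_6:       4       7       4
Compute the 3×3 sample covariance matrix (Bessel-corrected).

Step 1 — column means:
  mean(U) = (4 + 2 + 8 + 5 + 2 + 4) / 6 = 25/6 = 4.1667
  mean(V) = (4 + 6 + 6 + 2 + 1 + 7) / 6 = 26/6 = 4.3333
  mean(W) = (8 + 4 + 6 + 7 + 7 + 4) / 6 = 36/6 = 6

Step 2 — sample covariance S[i,j] = (1/(n-1)) · Σ_k (x_{k,i} - mean_i) · (x_{k,j} - mean_j), with n-1 = 5.
  S[U,U] = ((-0.1667)·(-0.1667) + (-2.1667)·(-2.1667) + (3.8333)·(3.8333) + (0.8333)·(0.8333) + (-2.1667)·(-2.1667) + (-0.1667)·(-0.1667)) / 5 = 24.8333/5 = 4.9667
  S[U,V] = ((-0.1667)·(-0.3333) + (-2.1667)·(1.6667) + (3.8333)·(1.6667) + (0.8333)·(-2.3333) + (-2.1667)·(-3.3333) + (-0.1667)·(2.6667)) / 5 = 7.6667/5 = 1.5333
  S[U,W] = ((-0.1667)·(2) + (-2.1667)·(-2) + (3.8333)·(0) + (0.8333)·(1) + (-2.1667)·(1) + (-0.1667)·(-2)) / 5 = 3/5 = 0.6
  S[V,V] = ((-0.3333)·(-0.3333) + (1.6667)·(1.6667) + (1.6667)·(1.6667) + (-2.3333)·(-2.3333) + (-3.3333)·(-3.3333) + (2.6667)·(2.6667)) / 5 = 29.3333/5 = 5.8667
  S[V,W] = ((-0.3333)·(2) + (1.6667)·(-2) + (1.6667)·(0) + (-2.3333)·(1) + (-3.3333)·(1) + (2.6667)·(-2)) / 5 = -15/5 = -3
  S[W,W] = ((2)·(2) + (-2)·(-2) + (0)·(0) + (1)·(1) + (1)·(1) + (-2)·(-2)) / 5 = 14/5 = 2.8

S is symmetric (S[j,i] = S[i,j]). Assembling:

S = [[4.9667, 1.5333, 0.6],
 [1.5333, 5.8667, -3],
 [0.6, -3, 2.8]]


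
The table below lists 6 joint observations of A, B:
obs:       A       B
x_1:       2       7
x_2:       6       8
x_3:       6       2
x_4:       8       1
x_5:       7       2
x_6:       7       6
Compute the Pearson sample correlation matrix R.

Step 1 — column means:
  mean(A) = (2 + 6 + 6 + 8 + 7 + 7) / 6 = 36/6 = 6
  mean(B) = (7 + 8 + 2 + 1 + 2 + 6) / 6 = 26/6 = 4.3333

Step 2 — sample variances and covariances s[i,j] = (1/(n-1)) · Σ_k (x_{k,i} - mean_i) · (x_{k,j} - mean_j), with n-1 = 5:
  s[A,A] = ((-4)·(-4) + (0)·(0) + (0)·(0) + (2)·(2) + (1)·(1) + (1)·(1)) / 5 = 22/5 = 4.4
  s[A,B] = ((-4)·(2.6667) + (0)·(3.6667) + (0)·(-2.3333) + (2)·(-3.3333) + (1)·(-2.3333) + (1)·(1.6667)) / 5 = -18/5 = -3.6
  s[B,B] = ((2.6667)·(2.6667) + (3.6667)·(3.6667) + (-2.3333)·(-2.3333) + (-3.3333)·(-3.3333) + (-2.3333)·(-2.3333) + (1.6667)·(1.6667)) / 5 = 45.3333/5 = 9.0667
  Sample standard deviations s_i = √(s[i,i]):
  s(A) = √(4.4) = 2.0976
  s(B) = √(9.0667) = 3.0111

Step 3 — r_{ij} = s_{ij} / (s_i · s_j):
  r[A,A] = 1 (diagonal).
  r[A,B] = -3.6 / (2.0976 · 3.0111) = -3.6 / 6.3161 = -0.57
  r[B,B] = 1 (diagonal).

R is symmetric with unit diagonal. Assembling:

R = [[1, -0.57],
 [-0.57, 1]]


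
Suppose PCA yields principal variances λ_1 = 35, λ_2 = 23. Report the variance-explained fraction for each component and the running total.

Step 1 — total variance = trace(Sigma) = Σ λ_i = 35 + 23 = 58.

Step 2 — fraction explained by component i = λ_i / Σ λ:
  PC1: 35/58 = 0.6034
  PC2: 23/58 = 0.3966

Step 3 — cumulative fraction after k components = (λ_1 + ... + λ_k) / Σ λ:
  k = 1: 35/58 = 0.6034
  k = 2: (35 + 23)/58 = 58/58 = 1

Summary (fraction, with percent):

explained: PC1 0.6034 (60.34%), PC2 0.3966 (39.66%);  cumulative: 0.6034, 1


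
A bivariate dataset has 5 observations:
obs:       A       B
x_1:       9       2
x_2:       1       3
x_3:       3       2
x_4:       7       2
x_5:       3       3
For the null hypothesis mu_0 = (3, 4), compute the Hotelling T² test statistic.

Step 1 — sample mean vector:
  mean(A) = (9 + 1 + 3 + 7 + 3) / 5 = 23/5 = 4.6
  mean(B) = (2 + 3 + 2 + 2 + 3) / 5 = 12/5 = 2.4
  x̄ = (4.6, 2.4),  deviation x̄ - mu_0 = (4.6, 2.4) - (3, 4) = (1.6, -1.6).

Step 2 — sample covariance matrix, S[i,j] = (1/(n-1)) · Σ_k (x_{k,i} - mean_i) · (x_{k,j} - mean_j), divisor n-1 = 4:
  S[A,A] = ((4.4)·(4.4) + (-3.6)·(-3.6) + (-1.6)·(-1.6) + (2.4)·(2.4) + (-1.6)·(-1.6)) / 4 = 43.2/4 = 10.8
  S[A,B] = ((4.4)·(-0.4) + (-3.6)·(0.6) + (-1.6)·(-0.4) + (2.4)·(-0.4) + (-1.6)·(0.6)) / 4 = -5.2/4 = -1.3
  S[B,B] = ((-0.4)·(-0.4) + (0.6)·(0.6) + (-0.4)·(-0.4) + (-0.4)·(-0.4) + (0.6)·(0.6)) / 4 = 1.2/4 = 0.3
  S = [[10.8, -1.3],
 [-1.3, 0.3]].

Step 3 — invert S. det(S) = 10.8·0.3 - (-1.3)² = 1.55.
  S^{-1} = (1/det) · [[d, -b], [-b, a]] = [[0.1935, 0.8387],
 [0.8387, 6.9677]].

Step 4 — quadratic form (x̄ - mu_0)^T · S^{-1} · (x̄ - mu_0):
  S^{-1} · (x̄ - mu_0) = (-1.0323, -9.8065),
  (x̄ - mu_0)^T · [...] = (1.6)·(-1.0323) + (-1.6)·(-9.8065) = 14.0387.

Step 5 — scale by n: T² = 5 · 14.0387 = 70.1935.

T² ≈ 70.1935


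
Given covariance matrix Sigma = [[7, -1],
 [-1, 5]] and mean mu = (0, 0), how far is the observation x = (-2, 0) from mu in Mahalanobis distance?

Step 1 — centre the observation: (x - mu) = (-2, 0).

Step 2 — invert Sigma. det(Sigma) = 7·5 - (-1)² = 34.
  Sigma^{-1} = (1/det) · [[d, -b], [-b, a]] = [[0.1471, 0.0294],
 [0.0294, 0.2059]].

Step 3 — form the quadratic (x - mu)^T · Sigma^{-1} · (x - mu):
  Sigma^{-1} · (x - mu) = (-0.2941, -0.0588).
  (x - mu)^T · [Sigma^{-1} · (x - mu)] = (-2)·(-0.2941) + (0)·(-0.0588) = 0.5882.

Step 4 — take square root: d = √(0.5882) ≈ 0.767.

d(x, mu) = √(0.5882) ≈ 0.767


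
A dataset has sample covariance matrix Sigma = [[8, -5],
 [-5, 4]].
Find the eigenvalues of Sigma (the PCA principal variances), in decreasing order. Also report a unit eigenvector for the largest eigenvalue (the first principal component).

Step 1 — characteristic polynomial of 2×2 Sigma:
  det(Sigma - λI) = λ² - trace · λ + det = 0.
  trace = 8 + 4 = 12, det = 8·4 - (-5)² = 7.
Step 2 — discriminant:
  Δ = trace² - 4·det = 144 - 28 = 116.
Step 3 — eigenvalues:
  λ = (trace ± √Δ)/2 = (12 ± 10.7703)/2,
  λ_1 = 11.3852,  λ_2 = 0.6148.

Step 4 — unit eigenvector for λ_1: solve (Sigma - λ_1 I)v = 0. First row:
  (8 - 11.3852)·v_x + (-5)·v_y = 0, i.e. (-3.3852)·v_x + (-5)·v_y = 0,
  so v ∝ (b, λ_1 - a) = (-5, 3.3852); multiply by -1 so the first entry is positive: u = (5, -3.3852).
  ||u|| = √((5)² + (-3.3852)²) = √(36.4593) ≈ 6.0382,
  v_1 = u/||u|| ≈ (0.8281, -0.5606) (||v_1|| = 1).

λ_1 = 11.3852,  λ_2 = 0.6148;  v_1 ≈ (0.8281, -0.5606)


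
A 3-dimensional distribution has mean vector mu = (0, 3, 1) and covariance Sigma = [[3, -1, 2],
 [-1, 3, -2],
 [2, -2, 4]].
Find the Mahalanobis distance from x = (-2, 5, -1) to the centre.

Step 1 — centre the observation: (x - mu) = (-2, 2, -2).

Step 2 — invert Sigma (cofactor / det for 3×3, or solve directly):
  Sigma^{-1} = [[0.5, 0, -0.25],
 [0, 0.5, 0.25],
 [-0.25, 0.25, 0.5]].

Step 3 — form the quadratic (x - mu)^T · Sigma^{-1} · (x - mu):
  Sigma^{-1} · (x - mu) = (-0.5, 0.5, 0).
  (x - mu)^T · [Sigma^{-1} · (x - mu)] = (-2)·(-0.5) + (2)·(0.5) + (-2)·(0) = 2.

Step 4 — take square root: d = √(2) ≈ 1.4142.

d(x, mu) = √(2) ≈ 1.4142


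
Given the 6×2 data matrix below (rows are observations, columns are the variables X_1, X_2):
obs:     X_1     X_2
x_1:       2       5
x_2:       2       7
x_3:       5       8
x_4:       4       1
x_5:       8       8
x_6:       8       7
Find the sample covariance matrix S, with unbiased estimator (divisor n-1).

Step 1 — column means:
  mean(X_1) = (2 + 2 + 5 + 4 + 8 + 8) / 6 = 29/6 = 4.8333
  mean(X_2) = (5 + 7 + 8 + 1 + 8 + 7) / 6 = 36/6 = 6

Step 2 — sample covariance S[i,j] = (1/(n-1)) · Σ_k (x_{k,i} - mean_i) · (x_{k,j} - mean_j), with n-1 = 5.
  S[X_1,X_1] = ((-2.8333)·(-2.8333) + (-2.8333)·(-2.8333) + (0.1667)·(0.1667) + (-0.8333)·(-0.8333) + (3.1667)·(3.1667) + (3.1667)·(3.1667)) / 5 = 36.8333/5 = 7.3667
  S[X_1,X_2] = ((-2.8333)·(-1) + (-2.8333)·(1) + (0.1667)·(2) + (-0.8333)·(-5) + (3.1667)·(2) + (3.1667)·(1)) / 5 = 14/5 = 2.8
  S[X_2,X_2] = ((-1)·(-1) + (1)·(1) + (2)·(2) + (-5)·(-5) + (2)·(2) + (1)·(1)) / 5 = 36/5 = 7.2

S is symmetric (S[j,i] = S[i,j]). Assembling:

S = [[7.3667, 2.8],
 [2.8, 7.2]]


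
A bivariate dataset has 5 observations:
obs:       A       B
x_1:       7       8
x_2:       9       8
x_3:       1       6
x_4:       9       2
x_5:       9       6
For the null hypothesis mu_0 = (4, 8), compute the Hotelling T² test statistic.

Step 1 — sample mean vector:
  mean(A) = (7 + 9 + 1 + 9 + 9) / 5 = 35/5 = 7
  mean(B) = (8 + 8 + 6 + 2 + 6) / 5 = 30/5 = 6
  x̄ = (7, 6),  deviation x̄ - mu_0 = (7, 6) - (4, 8) = (3, -2).

Step 2 — sample covariance matrix, S[i,j] = (1/(n-1)) · Σ_k (x_{k,i} - mean_i) · (x_{k,j} - mean_j), divisor n-1 = 4:
  S[A,A] = ((0)·(0) + (2)·(2) + (-6)·(-6) + (2)·(2) + (2)·(2)) / 4 = 48/4 = 12
  S[A,B] = ((0)·(2) + (2)·(2) + (-6)·(0) + (2)·(-4) + (2)·(0)) / 4 = -4/4 = -1
  S[B,B] = ((2)·(2) + (2)·(2) + (0)·(0) + (-4)·(-4) + (0)·(0)) / 4 = 24/4 = 6
  S = [[12, -1],
 [-1, 6]].

Step 3 — invert S. det(S) = 12·6 - (-1)² = 71.
  S^{-1} = (1/det) · [[d, -b], [-b, a]] = [[0.0845, 0.0141],
 [0.0141, 0.169]].

Step 4 — quadratic form (x̄ - mu_0)^T · S^{-1} · (x̄ - mu_0):
  S^{-1} · (x̄ - mu_0) = (0.2254, -0.2958),
  (x̄ - mu_0)^T · [...] = (3)·(0.2254) + (-2)·(-0.2958) = 1.2676.

Step 5 — scale by n: T² = 5 · 1.2676 = 6.338.

T² ≈ 6.338


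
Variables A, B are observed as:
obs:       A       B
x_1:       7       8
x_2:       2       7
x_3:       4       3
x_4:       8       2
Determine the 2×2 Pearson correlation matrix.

Step 1 — column means:
  mean(A) = (7 + 2 + 4 + 8) / 4 = 21/4 = 5.25
  mean(B) = (8 + 7 + 3 + 2) / 4 = 20/4 = 5

Step 2 — sample variances and covariances s[i,j] = (1/(n-1)) · Σ_k (x_{k,i} - mean_i) · (x_{k,j} - mean_j), with n-1 = 3:
  s[A,A] = ((1.75)·(1.75) + (-3.25)·(-3.25) + (-1.25)·(-1.25) + (2.75)·(2.75)) / 3 = 22.75/3 = 7.5833
  s[A,B] = ((1.75)·(3) + (-3.25)·(2) + (-1.25)·(-2) + (2.75)·(-3)) / 3 = -7/3 = -2.3333
  s[B,B] = ((3)·(3) + (2)·(2) + (-2)·(-2) + (-3)·(-3)) / 3 = 26/3 = 8.6667
  Sample standard deviations s_i = √(s[i,i]):
  s(A) = √(7.5833) = 2.7538
  s(B) = √(8.6667) = 2.9439

Step 3 — r_{ij} = s_{ij} / (s_i · s_j):
  r[A,A] = 1 (diagonal).
  r[A,B] = -2.3333 / (2.7538 · 2.9439) = -2.3333 / 8.1069 = -0.2878
  r[B,B] = 1 (diagonal).

R is symmetric with unit diagonal. Assembling:

R = [[1, -0.2878],
 [-0.2878, 1]]


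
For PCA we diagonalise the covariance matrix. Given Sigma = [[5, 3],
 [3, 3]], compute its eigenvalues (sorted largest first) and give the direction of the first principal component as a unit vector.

Step 1 — characteristic polynomial of 2×2 Sigma:
  det(Sigma - λI) = λ² - trace · λ + det = 0.
  trace = 5 + 3 = 8, det = 5·3 - (3)² = 6.
Step 2 — discriminant:
  Δ = trace² - 4·det = 64 - 24 = 40.
Step 3 — eigenvalues:
  λ = (trace ± √Δ)/2 = (8 ± 6.3246)/2,
  λ_1 = 7.1623,  λ_2 = 0.8377.

Step 4 — unit eigenvector for λ_1: solve (Sigma - λ_1 I)v = 0. First row:
  (5 - 7.1623)·v_x + (3)·v_y = 0, i.e. (-2.1623)·v_x + (3)·v_y = 0,
  so v ∝ (b, λ_1 - a) = (3, 2.1623) = u.
  ||u|| = √((3)² + (2.1623)²) = √(13.6754) ≈ 3.698,
  v_1 = u/||u|| ≈ (0.8112, 0.5847) (||v_1|| = 1).

λ_1 = 7.1623,  λ_2 = 0.8377;  v_1 ≈ (0.8112, 0.5847)


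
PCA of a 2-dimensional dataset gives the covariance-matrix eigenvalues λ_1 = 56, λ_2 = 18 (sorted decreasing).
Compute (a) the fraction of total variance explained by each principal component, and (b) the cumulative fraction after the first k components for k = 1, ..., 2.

Step 1 — total variance = trace(Sigma) = Σ λ_i = 56 + 18 = 74.

Step 2 — fraction explained by component i = λ_i / Σ λ:
  PC1: 56/74 = 0.7568
  PC2: 18/74 = 0.2432

Step 3 — cumulative fraction after k components = (λ_1 + ... + λ_k) / Σ λ:
  k = 1: 56/74 = 0.7568
  k = 2: (56 + 18)/74 = 74/74 = 1

Summary (fraction, with percent):

explained: PC1 0.7568 (75.68%), PC2 0.2432 (24.32%);  cumulative: 0.7568, 1


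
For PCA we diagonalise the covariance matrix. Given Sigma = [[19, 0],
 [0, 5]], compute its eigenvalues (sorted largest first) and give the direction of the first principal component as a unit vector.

Step 1 — characteristic polynomial of 2×2 Sigma:
  det(Sigma - λI) = λ² - trace · λ + det = 0.
  trace = 19 + 5 = 24, det = 19·5 - (0)² = 95.
Step 2 — discriminant:
  Δ = trace² - 4·det = 576 - 380 = 196.
Step 3 — eigenvalues:
  λ = (trace ± √Δ)/2 = (24 ± 14)/2,
  λ_1 = 19,  λ_2 = 5.

Step 4 — unit eigenvector for λ_1: Sigma is diagonal, so its eigenvectors are the coordinate axes. λ_1 = 19 is the diagonal entry on the first coordinate axis, hence
  v_1 = (1, 0) (||v_1|| = 1).

λ_1 = 19,  λ_2 = 5;  v_1 ≈ (1, 0)


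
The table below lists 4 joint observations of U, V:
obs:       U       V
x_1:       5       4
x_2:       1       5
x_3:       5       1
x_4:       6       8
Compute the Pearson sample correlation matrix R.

Step 1 — column means:
  mean(U) = (5 + 1 + 5 + 6) / 4 = 17/4 = 4.25
  mean(V) = (4 + 5 + 1 + 8) / 4 = 18/4 = 4.5

Step 2 — sample variances and covariances s[i,j] = (1/(n-1)) · Σ_k (x_{k,i} - mean_i) · (x_{k,j} - mean_j), with n-1 = 3:
  s[U,U] = ((0.75)·(0.75) + (-3.25)·(-3.25) + (0.75)·(0.75) + (1.75)·(1.75)) / 3 = 14.75/3 = 4.9167
  s[U,V] = ((0.75)·(-0.5) + (-3.25)·(0.5) + (0.75)·(-3.5) + (1.75)·(3.5)) / 3 = 1.5/3 = 0.5
  s[V,V] = ((-0.5)·(-0.5) + (0.5)·(0.5) + (-3.5)·(-3.5) + (3.5)·(3.5)) / 3 = 25/3 = 8.3333
  Sample standard deviations s_i = √(s[i,i]):
  s(U) = √(4.9167) = 2.2174
  s(V) = √(8.3333) = 2.8868

Step 3 — r_{ij} = s_{ij} / (s_i · s_j):
  r[U,U] = 1 (diagonal).
  r[U,V] = 0.5 / (2.2174 · 2.8868) = 0.5 / 6.401 = 0.0781
  r[V,V] = 1 (diagonal).

R is symmetric with unit diagonal. Assembling:

R = [[1, 0.0781],
 [0.0781, 1]]


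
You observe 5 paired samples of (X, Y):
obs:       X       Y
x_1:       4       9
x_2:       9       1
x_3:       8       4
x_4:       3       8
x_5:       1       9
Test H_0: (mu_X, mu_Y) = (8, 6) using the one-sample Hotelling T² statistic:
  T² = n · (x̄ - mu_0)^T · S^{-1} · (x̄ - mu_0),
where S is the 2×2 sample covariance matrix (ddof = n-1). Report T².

Step 1 — sample mean vector:
  mean(X) = (4 + 9 + 8 + 3 + 1) / 5 = 25/5 = 5
  mean(Y) = (9 + 1 + 4 + 8 + 9) / 5 = 31/5 = 6.2
  x̄ = (5, 6.2),  deviation x̄ - mu_0 = (5, 6.2) - (8, 6) = (-3, 0.2).

Step 2 — sample covariance matrix, S[i,j] = (1/(n-1)) · Σ_k (x_{k,i} - mean_i) · (x_{k,j} - mean_j), divisor n-1 = 4:
  S[X,X] = ((-1)·(-1) + (4)·(4) + (3)·(3) + (-2)·(-2) + (-4)·(-4)) / 4 = 46/4 = 11.5
  S[X,Y] = ((-1)·(2.8) + (4)·(-5.2) + (3)·(-2.2) + (-2)·(1.8) + (-4)·(2.8)) / 4 = -45/4 = -11.25
  S[Y,Y] = ((2.8)·(2.8) + (-5.2)·(-5.2) + (-2.2)·(-2.2) + (1.8)·(1.8) + (2.8)·(2.8)) / 4 = 50.8/4 = 12.7
  S = [[11.5, -11.25],
 [-11.25, 12.7]].

Step 3 — invert S. det(S) = 11.5·12.7 - (-11.25)² = 19.4875.
  S^{-1} = (1/det) · [[d, -b], [-b, a]] = [[0.6517, 0.5773],
 [0.5773, 0.5901]].

Step 4 — quadratic form (x̄ - mu_0)^T · S^{-1} · (x̄ - mu_0):
  S^{-1} · (x̄ - mu_0) = (-1.8396, -1.6139),
  (x̄ - mu_0)^T · [...] = (-3)·(-1.8396) + (0.2)·(-1.6139) = 5.1962.

Step 5 — scale by n: T² = 5 · 5.1962 = 25.9808.

T² ≈ 25.9808


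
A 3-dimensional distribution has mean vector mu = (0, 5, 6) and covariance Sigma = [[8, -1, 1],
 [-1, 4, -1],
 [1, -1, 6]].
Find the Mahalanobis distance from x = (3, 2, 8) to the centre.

Step 1 — centre the observation: (x - mu) = (3, -3, 2).

Step 2 — invert Sigma (cofactor / det for 3×3, or solve directly):
  Sigma^{-1} = [[0.1307, 0.0284, -0.017],
 [0.0284, 0.267, 0.0398],
 [-0.017, 0.0398, 0.1761]].

Step 3 — form the quadratic (x - mu)^T · Sigma^{-1} · (x - mu):
  Sigma^{-1} · (x - mu) = (0.2727, -0.6364, 0.1818).
  (x - mu)^T · [Sigma^{-1} · (x - mu)] = (3)·(0.2727) + (-3)·(-0.6364) + (2)·(0.1818) = 3.0909.

Step 4 — take square root: d = √(3.0909) ≈ 1.7581.

d(x, mu) = √(3.0909) ≈ 1.7581


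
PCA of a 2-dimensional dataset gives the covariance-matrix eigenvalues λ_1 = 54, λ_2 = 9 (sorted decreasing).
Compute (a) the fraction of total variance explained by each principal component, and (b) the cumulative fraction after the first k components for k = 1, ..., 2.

Step 1 — total variance = trace(Sigma) = Σ λ_i = 54 + 9 = 63.

Step 2 — fraction explained by component i = λ_i / Σ λ:
  PC1: 54/63 = 0.8571
  PC2: 9/63 = 0.1429

Step 3 — cumulative fraction after k components = (λ_1 + ... + λ_k) / Σ λ:
  k = 1: 54/63 = 0.8571
  k = 2: (54 + 9)/63 = 63/63 = 1

Summary (fraction, with percent):

explained: PC1 0.8571 (85.71%), PC2 0.1429 (14.29%);  cumulative: 0.8571, 1


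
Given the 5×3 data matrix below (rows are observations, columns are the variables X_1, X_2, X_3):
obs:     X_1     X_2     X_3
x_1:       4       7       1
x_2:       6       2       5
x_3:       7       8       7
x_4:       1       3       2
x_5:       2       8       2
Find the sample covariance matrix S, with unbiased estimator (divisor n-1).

Step 1 — column means:
  mean(X_1) = (4 + 6 + 7 + 1 + 2) / 5 = 20/5 = 4
  mean(X_2) = (7 + 2 + 8 + 3 + 8) / 5 = 28/5 = 5.6
  mean(X_3) = (1 + 5 + 7 + 2 + 2) / 5 = 17/5 = 3.4

Step 2 — sample covariance S[i,j] = (1/(n-1)) · Σ_k (x_{k,i} - mean_i) · (x_{k,j} - mean_j), with n-1 = 4.
  S[X_1,X_1] = ((0)·(0) + (2)·(2) + (3)·(3) + (-3)·(-3) + (-2)·(-2)) / 4 = 26/4 = 6.5
  S[X_1,X_2] = ((0)·(1.4) + (2)·(-3.6) + (3)·(2.4) + (-3)·(-2.6) + (-2)·(2.4)) / 4 = 3/4 = 0.75
  S[X_1,X_3] = ((0)·(-2.4) + (2)·(1.6) + (3)·(3.6) + (-3)·(-1.4) + (-2)·(-1.4)) / 4 = 21/4 = 5.25
  S[X_2,X_2] = ((1.4)·(1.4) + (-3.6)·(-3.6) + (2.4)·(2.4) + (-2.6)·(-2.6) + (2.4)·(2.4)) / 4 = 33.2/4 = 8.3
  S[X_2,X_3] = ((1.4)·(-2.4) + (-3.6)·(1.6) + (2.4)·(3.6) + (-2.6)·(-1.4) + (2.4)·(-1.4)) / 4 = -0.2/4 = -0.05
  S[X_3,X_3] = ((-2.4)·(-2.4) + (1.6)·(1.6) + (3.6)·(3.6) + (-1.4)·(-1.4) + (-1.4)·(-1.4)) / 4 = 25.2/4 = 6.3

S is symmetric (S[j,i] = S[i,j]). Assembling:

S = [[6.5, 0.75, 5.25],
 [0.75, 8.3, -0.05],
 [5.25, -0.05, 6.3]]


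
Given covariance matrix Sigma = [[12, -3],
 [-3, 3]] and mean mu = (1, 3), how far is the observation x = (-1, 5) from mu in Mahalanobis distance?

Step 1 — centre the observation: (x - mu) = (-2, 2).

Step 2 — invert Sigma. det(Sigma) = 12·3 - (-3)² = 27.
  Sigma^{-1} = (1/det) · [[d, -b], [-b, a]] = [[0.1111, 0.1111],
 [0.1111, 0.4444]].

Step 3 — form the quadratic (x - mu)^T · Sigma^{-1} · (x - mu):
  Sigma^{-1} · (x - mu) = (0, 0.6667).
  (x - mu)^T · [Sigma^{-1} · (x - mu)] = (-2)·(0) + (2)·(0.6667) = 1.3333.

Step 4 — take square root: d = √(1.3333) ≈ 1.1547.

d(x, mu) = √(1.3333) ≈ 1.1547


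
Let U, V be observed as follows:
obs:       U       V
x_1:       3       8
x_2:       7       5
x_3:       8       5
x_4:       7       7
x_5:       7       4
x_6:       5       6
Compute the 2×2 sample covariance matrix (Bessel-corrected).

Step 1 — column means:
  mean(U) = (3 + 7 + 8 + 7 + 7 + 5) / 6 = 37/6 = 6.1667
  mean(V) = (8 + 5 + 5 + 7 + 4 + 6) / 6 = 35/6 = 5.8333

Step 2 — sample covariance S[i,j] = (1/(n-1)) · Σ_k (x_{k,i} - mean_i) · (x_{k,j} - mean_j), with n-1 = 5.
  S[U,U] = ((-3.1667)·(-3.1667) + (0.8333)·(0.8333) + (1.8333)·(1.8333) + (0.8333)·(0.8333) + (0.8333)·(0.8333) + (-1.1667)·(-1.1667)) / 5 = 16.8333/5 = 3.3667
  S[U,V] = ((-3.1667)·(2.1667) + (0.8333)·(-0.8333) + (1.8333)·(-0.8333) + (0.8333)·(1.1667) + (0.8333)·(-1.8333) + (-1.1667)·(0.1667)) / 5 = -9.8333/5 = -1.9667
  S[V,V] = ((2.1667)·(2.1667) + (-0.8333)·(-0.8333) + (-0.8333)·(-0.8333) + (1.1667)·(1.1667) + (-1.8333)·(-1.8333) + (0.1667)·(0.1667)) / 5 = 10.8333/5 = 2.1667

S is symmetric (S[j,i] = S[i,j]). Assembling:

S = [[3.3667, -1.9667],
 [-1.9667, 2.1667]]


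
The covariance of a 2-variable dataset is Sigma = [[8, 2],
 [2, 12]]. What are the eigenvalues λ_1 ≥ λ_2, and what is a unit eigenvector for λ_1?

Step 1 — characteristic polynomial of 2×2 Sigma:
  det(Sigma - λI) = λ² - trace · λ + det = 0.
  trace = 8 + 12 = 20, det = 8·12 - (2)² = 92.
Step 2 — discriminant:
  Δ = trace² - 4·det = 400 - 368 = 32.
Step 3 — eigenvalues:
  λ = (trace ± √Δ)/2 = (20 ± 5.6569)/2,
  λ_1 = 12.8284,  λ_2 = 7.1716.

Step 4 — unit eigenvector for λ_1: solve (Sigma - λ_1 I)v = 0. First row:
  (8 - 12.8284)·v_x + (2)·v_y = 0, i.e. (-4.8284)·v_x + (2)·v_y = 0,
  so v ∝ (b, λ_1 - a) = (2, 4.8284) = u.
  ||u|| = √((2)² + (4.8284)²) = √(27.3137) ≈ 5.2263,
  v_1 = u/||u|| ≈ (0.3827, 0.9239) (||v_1|| = 1).

λ_1 = 12.8284,  λ_2 = 7.1716;  v_1 ≈ (0.3827, 0.9239)


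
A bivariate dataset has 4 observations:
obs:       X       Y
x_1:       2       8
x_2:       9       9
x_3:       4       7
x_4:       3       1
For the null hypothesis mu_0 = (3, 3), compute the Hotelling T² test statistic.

Step 1 — sample mean vector:
  mean(X) = (2 + 9 + 4 + 3) / 4 = 18/4 = 4.5
  mean(Y) = (8 + 9 + 7 + 1) / 4 = 25/4 = 6.25
  x̄ = (4.5, 6.25),  deviation x̄ - mu_0 = (4.5, 6.25) - (3, 3) = (1.5, 3.25).

Step 2 — sample covariance matrix, S[i,j] = (1/(n-1)) · Σ_k (x_{k,i} - mean_i) · (x_{k,j} - mean_j), divisor n-1 = 3:
  S[X,X] = ((-2.5)·(-2.5) + (4.5)·(4.5) + (-0.5)·(-0.5) + (-1.5)·(-1.5)) / 3 = 29/3 = 9.6667
  S[X,Y] = ((-2.5)·(1.75) + (4.5)·(2.75) + (-0.5)·(0.75) + (-1.5)·(-5.25)) / 3 = 15.5/3 = 5.1667
  S[Y,Y] = ((1.75)·(1.75) + (2.75)·(2.75) + (0.75)·(0.75) + (-5.25)·(-5.25)) / 3 = 38.75/3 = 12.9167
  S = [[9.6667, 5.1667],
 [5.1667, 12.9167]].

Step 3 — invert S. det(S) = 9.6667·12.9167 - (5.1667)² = 98.1667.
  S^{-1} = (1/det) · [[d, -b], [-b, a]] = [[0.1316, -0.0526],
 [-0.0526, 0.0985]].

Step 4 — quadratic form (x̄ - mu_0)^T · S^{-1} · (x̄ - mu_0):
  S^{-1} · (x̄ - mu_0) = (0.0263, 0.2411),
  (x̄ - mu_0)^T · [...] = (1.5)·(0.0263) + (3.25)·(0.2411) = 0.823.

Step 5 — scale by n: T² = 4 · 0.823 = 3.292.

T² ≈ 3.292


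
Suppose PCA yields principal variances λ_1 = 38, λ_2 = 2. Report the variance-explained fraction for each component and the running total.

Step 1 — total variance = trace(Sigma) = Σ λ_i = 38 + 2 = 40.

Step 2 — fraction explained by component i = λ_i / Σ λ:
  PC1: 38/40 = 0.95
  PC2: 2/40 = 0.05

Step 3 — cumulative fraction after k components = (λ_1 + ... + λ_k) / Σ λ:
  k = 1: 38/40 = 0.95
  k = 2: (38 + 2)/40 = 40/40 = 1

Summary (fraction, with percent):

explained: PC1 0.95 (95%), PC2 0.05 (5%);  cumulative: 0.95, 1


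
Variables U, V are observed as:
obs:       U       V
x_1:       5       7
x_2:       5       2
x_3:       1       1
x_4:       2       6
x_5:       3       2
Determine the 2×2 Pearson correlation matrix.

Step 1 — column means:
  mean(U) = (5 + 5 + 1 + 2 + 3) / 5 = 16/5 = 3.2
  mean(V) = (7 + 2 + 1 + 6 + 2) / 5 = 18/5 = 3.6

Step 2 — sample variances and covariances s[i,j] = (1/(n-1)) · Σ_k (x_{k,i} - mean_i) · (x_{k,j} - mean_j), with n-1 = 4:
  s[U,U] = ((1.8)·(1.8) + (1.8)·(1.8) + (-2.2)·(-2.2) + (-1.2)·(-1.2) + (-0.2)·(-0.2)) / 4 = 12.8/4 = 3.2
  s[U,V] = ((1.8)·(3.4) + (1.8)·(-1.6) + (-2.2)·(-2.6) + (-1.2)·(2.4) + (-0.2)·(-1.6)) / 4 = 6.4/4 = 1.6
  s[V,V] = ((3.4)·(3.4) + (-1.6)·(-1.6) + (-2.6)·(-2.6) + (2.4)·(2.4) + (-1.6)·(-1.6)) / 4 = 29.2/4 = 7.3
  Sample standard deviations s_i = √(s[i,i]):
  s(U) = √(3.2) = 1.7889
  s(V) = √(7.3) = 2.7019

Step 3 — r_{ij} = s_{ij} / (s_i · s_j):
  r[U,U] = 1 (diagonal).
  r[U,V] = 1.6 / (1.7889 · 2.7019) = 1.6 / 4.8332 = 0.331
  r[V,V] = 1 (diagonal).

R is symmetric with unit diagonal. Assembling:

R = [[1, 0.331],
 [0.331, 1]]


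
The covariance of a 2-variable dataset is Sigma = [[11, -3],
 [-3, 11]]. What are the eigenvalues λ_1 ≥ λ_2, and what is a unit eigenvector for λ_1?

Step 1 — characteristic polynomial of 2×2 Sigma:
  det(Sigma - λI) = λ² - trace · λ + det = 0.
  trace = 11 + 11 = 22, det = 11·11 - (-3)² = 112.
Step 2 — discriminant:
  Δ = trace² - 4·det = 484 - 448 = 36.
Step 3 — eigenvalues:
  λ = (trace ± √Δ)/2 = (22 ± 6)/2,
  λ_1 = 14,  λ_2 = 8.

Step 4 — unit eigenvector for λ_1: solve (Sigma - λ_1 I)v = 0. First row:
  (11 - 14)·v_x + (-3)·v_y = 0, i.e. (-3)·v_x + (-3)·v_y = 0,
  so v ∝ (b, λ_1 - a) = (-3, 3); multiply by -1 so the first entry is positive: u = (3, -3).
  ||u|| = √((3)² + (-3)²) = √(18) ≈ 4.2426,
  v_1 = u/||u|| ≈ (0.7071, -0.7071) (||v_1|| = 1).

λ_1 = 14,  λ_2 = 8;  v_1 ≈ (0.7071, -0.7071)


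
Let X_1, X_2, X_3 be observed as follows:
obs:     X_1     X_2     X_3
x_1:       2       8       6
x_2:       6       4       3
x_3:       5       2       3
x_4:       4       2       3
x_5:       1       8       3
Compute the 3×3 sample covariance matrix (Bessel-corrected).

Step 1 — column means:
  mean(X_1) = (2 + 6 + 5 + 4 + 1) / 5 = 18/5 = 3.6
  mean(X_2) = (8 + 4 + 2 + 2 + 8) / 5 = 24/5 = 4.8
  mean(X_3) = (6 + 3 + 3 + 3 + 3) / 5 = 18/5 = 3.6

Step 2 — sample covariance S[i,j] = (1/(n-1)) · Σ_k (x_{k,i} - mean_i) · (x_{k,j} - mean_j), with n-1 = 4.
  S[X_1,X_1] = ((-1.6)·(-1.6) + (2.4)·(2.4) + (1.4)·(1.4) + (0.4)·(0.4) + (-2.6)·(-2.6)) / 4 = 17.2/4 = 4.3
  S[X_1,X_2] = ((-1.6)·(3.2) + (2.4)·(-0.8) + (1.4)·(-2.8) + (0.4)·(-2.8) + (-2.6)·(3.2)) / 4 = -20.4/4 = -5.1
  S[X_1,X_3] = ((-1.6)·(2.4) + (2.4)·(-0.6) + (1.4)·(-0.6) + (0.4)·(-0.6) + (-2.6)·(-0.6)) / 4 = -4.8/4 = -1.2
  S[X_2,X_2] = ((3.2)·(3.2) + (-0.8)·(-0.8) + (-2.8)·(-2.8) + (-2.8)·(-2.8) + (3.2)·(3.2)) / 4 = 36.8/4 = 9.2
  S[X_2,X_3] = ((3.2)·(2.4) + (-0.8)·(-0.6) + (-2.8)·(-0.6) + (-2.8)·(-0.6) + (3.2)·(-0.6)) / 4 = 9.6/4 = 2.4
  S[X_3,X_3] = ((2.4)·(2.4) + (-0.6)·(-0.6) + (-0.6)·(-0.6) + (-0.6)·(-0.6) + (-0.6)·(-0.6)) / 4 = 7.2/4 = 1.8

S is symmetric (S[j,i] = S[i,j]). Assembling:

S = [[4.3, -5.1, -1.2],
 [-5.1, 9.2, 2.4],
 [-1.2, 2.4, 1.8]]


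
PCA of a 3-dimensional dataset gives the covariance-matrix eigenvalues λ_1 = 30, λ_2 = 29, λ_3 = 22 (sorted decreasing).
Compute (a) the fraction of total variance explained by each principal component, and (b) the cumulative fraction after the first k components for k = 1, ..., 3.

Step 1 — total variance = trace(Sigma) = Σ λ_i = 30 + 29 + 22 = 81.

Step 2 — fraction explained by component i = λ_i / Σ λ:
  PC1: 30/81 = 0.3704
  PC2: 29/81 = 0.358
  PC3: 22/81 = 0.2716

Step 3 — cumulative fraction after k components = (λ_1 + ... + λ_k) / Σ λ:
  k = 1: 30/81 = 0.3704
  k = 2: (30 + 29)/81 = 59/81 = 0.7284
  k = 3: (30 + 29 + 22)/81 = 81/81 = 1

Summary (fraction, with percent):

explained: PC1 0.3704 (37.04%), PC2 0.358 (35.8%), PC3 0.2716 (27.16%);  cumulative: 0.3704, 0.7284, 1


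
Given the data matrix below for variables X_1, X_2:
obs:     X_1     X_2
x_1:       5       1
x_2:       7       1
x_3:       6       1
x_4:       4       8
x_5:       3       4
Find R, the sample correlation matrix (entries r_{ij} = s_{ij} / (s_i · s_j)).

Step 1 — column means:
  mean(X_1) = (5 + 7 + 6 + 4 + 3) / 5 = 25/5 = 5
  mean(X_2) = (1 + 1 + 1 + 8 + 4) / 5 = 15/5 = 3

Step 2 — sample variances and covariances s[i,j] = (1/(n-1)) · Σ_k (x_{k,i} - mean_i) · (x_{k,j} - mean_j), with n-1 = 4:
  s[X_1,X_1] = ((0)·(0) + (2)·(2) + (1)·(1) + (-1)·(-1) + (-2)·(-2)) / 4 = 10/4 = 2.5
  s[X_1,X_2] = ((0)·(-2) + (2)·(-2) + (1)·(-2) + (-1)·(5) + (-2)·(1)) / 4 = -13/4 = -3.25
  s[X_2,X_2] = ((-2)·(-2) + (-2)·(-2) + (-2)·(-2) + (5)·(5) + (1)·(1)) / 4 = 38/4 = 9.5
  Sample standard deviations s_i = √(s[i,i]):
  s(X_1) = √(2.5) = 1.5811
  s(X_2) = √(9.5) = 3.0822

Step 3 — r_{ij} = s_{ij} / (s_i · s_j):
  r[X_1,X_1] = 1 (diagonal).
  r[X_1,X_2] = -3.25 / (1.5811 · 3.0822) = -3.25 / 4.8734 = -0.6669
  r[X_2,X_2] = 1 (diagonal).

R is symmetric with unit diagonal. Assembling:

R = [[1, -0.6669],
 [-0.6669, 1]]
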